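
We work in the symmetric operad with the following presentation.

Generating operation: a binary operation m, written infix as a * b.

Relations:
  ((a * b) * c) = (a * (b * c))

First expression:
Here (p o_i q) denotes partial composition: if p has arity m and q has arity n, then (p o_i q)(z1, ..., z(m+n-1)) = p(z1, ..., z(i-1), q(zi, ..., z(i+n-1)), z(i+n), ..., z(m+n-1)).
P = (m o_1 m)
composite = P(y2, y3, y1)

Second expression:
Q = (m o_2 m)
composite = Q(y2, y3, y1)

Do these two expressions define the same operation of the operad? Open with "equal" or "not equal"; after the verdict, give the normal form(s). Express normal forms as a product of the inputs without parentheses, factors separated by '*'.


In normal form, the first expression is y2 * y3 * y1
In normal form, the second expression is y2 * y3 * y1
The forms coincide; equal.

equal; both compose to y2 * y3 * y1


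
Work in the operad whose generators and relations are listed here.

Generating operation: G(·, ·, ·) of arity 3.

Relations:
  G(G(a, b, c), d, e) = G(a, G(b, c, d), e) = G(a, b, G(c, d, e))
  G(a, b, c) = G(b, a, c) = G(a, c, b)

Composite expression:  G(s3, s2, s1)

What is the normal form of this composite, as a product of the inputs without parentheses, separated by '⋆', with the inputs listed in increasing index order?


Key point: G commutes, so take the s-inputs in any fixed order.
G(s3, s2, s1) flattens to s3 ⋆ s2 ⋆ s1
sorting the factors by input index: s1 ⋆ s2 ⋆ s3

s1 ⋆ s2 ⋆ s3


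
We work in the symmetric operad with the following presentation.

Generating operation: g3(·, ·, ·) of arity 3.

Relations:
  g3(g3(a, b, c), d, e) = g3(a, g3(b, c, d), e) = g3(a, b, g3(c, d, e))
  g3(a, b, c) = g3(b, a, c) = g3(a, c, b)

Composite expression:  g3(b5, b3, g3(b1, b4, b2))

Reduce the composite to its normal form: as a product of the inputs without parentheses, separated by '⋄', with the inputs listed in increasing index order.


b1 ⋄ b2 ⋄ b3 ⋄ b4 ⋄ b5


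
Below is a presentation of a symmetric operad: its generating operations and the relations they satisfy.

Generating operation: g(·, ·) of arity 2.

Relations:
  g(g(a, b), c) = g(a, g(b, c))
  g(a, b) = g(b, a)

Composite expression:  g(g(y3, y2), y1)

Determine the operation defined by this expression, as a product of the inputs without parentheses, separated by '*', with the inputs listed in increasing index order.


y1 * y2 * y3

Shape and order are irrelevant to g; the y-input set decides.
g(y3, y2) collapses to y3 * y2
g(g(y3, y2), y1) collapses to y3 * y2 * y1
sorting the factors by input index: y1 * y2 * y3


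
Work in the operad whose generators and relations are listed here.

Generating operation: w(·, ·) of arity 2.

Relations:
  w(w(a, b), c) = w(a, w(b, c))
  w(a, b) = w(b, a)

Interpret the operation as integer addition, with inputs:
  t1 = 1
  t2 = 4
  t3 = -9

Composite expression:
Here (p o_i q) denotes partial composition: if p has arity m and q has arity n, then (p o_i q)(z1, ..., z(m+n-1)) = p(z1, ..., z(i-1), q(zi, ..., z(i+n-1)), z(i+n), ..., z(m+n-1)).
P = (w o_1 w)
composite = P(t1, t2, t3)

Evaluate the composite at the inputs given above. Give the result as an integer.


-4

w(t1, t2) = 5
w(w(t1, t2), t3) = -4


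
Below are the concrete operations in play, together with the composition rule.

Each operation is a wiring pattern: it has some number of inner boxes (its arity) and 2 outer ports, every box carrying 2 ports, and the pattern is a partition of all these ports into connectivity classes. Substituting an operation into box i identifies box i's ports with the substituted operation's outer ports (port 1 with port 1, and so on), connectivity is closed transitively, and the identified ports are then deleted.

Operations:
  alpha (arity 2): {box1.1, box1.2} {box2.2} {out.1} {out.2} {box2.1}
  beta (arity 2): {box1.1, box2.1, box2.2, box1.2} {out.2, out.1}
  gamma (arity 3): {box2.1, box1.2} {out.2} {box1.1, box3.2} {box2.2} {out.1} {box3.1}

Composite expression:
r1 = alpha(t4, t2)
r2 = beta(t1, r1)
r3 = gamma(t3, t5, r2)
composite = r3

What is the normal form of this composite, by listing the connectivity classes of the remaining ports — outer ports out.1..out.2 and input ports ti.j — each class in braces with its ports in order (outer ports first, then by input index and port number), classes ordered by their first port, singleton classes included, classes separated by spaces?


Treat the ports identified at gamma as solder joints: merge, then drop.
the subtree at alpha composes to {out.1} {out.2} {t2.1} {t2.2} {t4.1, t4.2} on (t4, t2); out.j = own outer ports
the subtree at beta composes to {out.1, out.2} {t1.1, t1.2} {t2.1} {t2.2} {t4.1, t4.2} on (t1, t4, t2); out.j = own outer ports
the subtree at gamma composes to {out.1} {out.2} {t1.1, t1.2} {t2.1} {t2.2} {t3.1} {t3.2, t5.1} {t4.1, t4.2} {t5.2} on (t3, t5, t1, t4, t2); out.j = own outer ports

{out.1} {out.2} {t1.1, t1.2} {t2.1} {t2.2} {t3.1} {t3.2, t5.1} {t4.1, t4.2} {t5.2}


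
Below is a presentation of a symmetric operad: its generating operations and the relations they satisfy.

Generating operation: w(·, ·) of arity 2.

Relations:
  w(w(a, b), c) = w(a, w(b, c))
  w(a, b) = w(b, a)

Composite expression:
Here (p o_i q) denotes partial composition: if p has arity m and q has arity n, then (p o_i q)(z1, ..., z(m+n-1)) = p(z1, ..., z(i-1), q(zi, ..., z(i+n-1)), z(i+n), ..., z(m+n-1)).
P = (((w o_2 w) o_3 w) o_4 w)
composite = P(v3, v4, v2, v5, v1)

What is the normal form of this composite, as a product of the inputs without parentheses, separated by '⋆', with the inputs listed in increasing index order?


Key point: w commutes, so take the v-inputs in any fixed order.
w(v5, v1) unparenthesizes to v5 ⋆ v1
w(v2, w(v5, v1)) unparenthesizes to v2 ⋆ v5 ⋆ v1
w(v4, w(v2, w(v5, v1))) unparenthesizes to v4 ⋆ v2 ⋆ v5 ⋆ v1
w(v3, w(v4, w(v2, w(v5, v1)))) unparenthesizes to v3 ⋆ v4 ⋆ v2 ⋆ v5 ⋆ v1
reordering the factors by index: v1 ⋆ v2 ⋆ v3 ⋆ v4 ⋆ v5

v1 ⋆ v2 ⋆ v3 ⋆ v4 ⋆ v5


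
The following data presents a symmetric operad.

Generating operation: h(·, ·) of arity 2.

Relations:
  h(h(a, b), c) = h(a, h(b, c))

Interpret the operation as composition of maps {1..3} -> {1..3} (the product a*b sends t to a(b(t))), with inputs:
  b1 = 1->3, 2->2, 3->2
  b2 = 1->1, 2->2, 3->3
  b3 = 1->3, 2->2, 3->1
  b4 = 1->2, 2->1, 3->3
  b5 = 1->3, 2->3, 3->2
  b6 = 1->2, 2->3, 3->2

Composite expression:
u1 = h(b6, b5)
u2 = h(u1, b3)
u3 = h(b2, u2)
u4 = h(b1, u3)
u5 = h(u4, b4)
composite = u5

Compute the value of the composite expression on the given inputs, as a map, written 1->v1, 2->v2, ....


1->2, 2->2, 3->2

h(b6, b5) = 1->2, 2->2, 3->3
h(h(b6, b5), b3) = 1->3, 2->2, 3->2
h(b2, h(h(b6, b5), b3)) = 1->3, 2->2, 3->2
h(b1, h(b2, h(h(b6, b5), b3))) = 1->2, 2->2, 3->2
h(h(b1, h(b2, h(h(b6, b5), b3))), b4) = 1->2, 2->2, 3->2


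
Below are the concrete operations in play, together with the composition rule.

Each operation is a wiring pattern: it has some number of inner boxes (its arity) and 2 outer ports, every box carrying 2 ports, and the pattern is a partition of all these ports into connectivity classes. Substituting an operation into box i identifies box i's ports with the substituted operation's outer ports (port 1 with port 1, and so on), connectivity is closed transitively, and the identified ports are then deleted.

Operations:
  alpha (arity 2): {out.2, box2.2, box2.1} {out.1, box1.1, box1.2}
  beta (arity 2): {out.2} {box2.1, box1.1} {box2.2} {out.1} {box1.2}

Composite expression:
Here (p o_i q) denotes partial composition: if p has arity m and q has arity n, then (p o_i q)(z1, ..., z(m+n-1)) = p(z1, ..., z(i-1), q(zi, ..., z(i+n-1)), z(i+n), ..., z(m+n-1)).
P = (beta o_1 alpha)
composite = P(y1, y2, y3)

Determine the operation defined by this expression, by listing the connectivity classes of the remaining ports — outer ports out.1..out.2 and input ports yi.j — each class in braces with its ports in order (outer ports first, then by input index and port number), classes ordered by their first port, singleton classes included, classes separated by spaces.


{out.1} {out.2} {y1.1, y1.2, y3.1} {y2.1, y2.2} {y3.2}

Connectivity passes through glued beta-boundaries; trace each wire chain.
stage alpha: inputs (y1, y2), connectivity {out.1, y1.1, y1.2} {out.2, y2.1, y2.2}, out.j its boundary
stage beta: inputs (y1, y2, y3), connectivity {out.1} {out.2} {y1.1, y1.2, y3.1} {y2.1, y2.2} {y3.2}, out.j its boundary


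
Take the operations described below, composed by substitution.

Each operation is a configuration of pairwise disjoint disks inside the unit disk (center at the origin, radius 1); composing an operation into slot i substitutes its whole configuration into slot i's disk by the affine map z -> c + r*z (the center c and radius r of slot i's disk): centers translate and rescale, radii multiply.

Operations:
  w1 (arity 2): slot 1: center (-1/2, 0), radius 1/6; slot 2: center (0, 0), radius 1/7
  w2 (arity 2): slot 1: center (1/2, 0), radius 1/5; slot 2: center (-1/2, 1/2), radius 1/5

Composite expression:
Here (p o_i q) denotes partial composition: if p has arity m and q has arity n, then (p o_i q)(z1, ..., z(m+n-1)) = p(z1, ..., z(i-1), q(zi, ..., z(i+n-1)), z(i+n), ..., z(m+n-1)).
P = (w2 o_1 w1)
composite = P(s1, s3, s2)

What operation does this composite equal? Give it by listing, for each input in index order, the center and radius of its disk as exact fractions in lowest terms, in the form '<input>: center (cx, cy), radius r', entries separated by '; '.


s1: center (2/5, 0), radius 1/30; s2: center (-1/2, 1/2), radius 1/5; s3: center (1/2, 0), radius 1/35

Nesting under w2 composes maps z -> c + r*z down each s-path.
input s1: composing its 2 substitution steps yields center (2/5, 0), radius 1/30
input s3: composing its 2 substitution steps yields center (1/2, 0), radius 1/35
input s2: composing its 1 substitution step yields center (-1/2, 1/2), radius 1/5


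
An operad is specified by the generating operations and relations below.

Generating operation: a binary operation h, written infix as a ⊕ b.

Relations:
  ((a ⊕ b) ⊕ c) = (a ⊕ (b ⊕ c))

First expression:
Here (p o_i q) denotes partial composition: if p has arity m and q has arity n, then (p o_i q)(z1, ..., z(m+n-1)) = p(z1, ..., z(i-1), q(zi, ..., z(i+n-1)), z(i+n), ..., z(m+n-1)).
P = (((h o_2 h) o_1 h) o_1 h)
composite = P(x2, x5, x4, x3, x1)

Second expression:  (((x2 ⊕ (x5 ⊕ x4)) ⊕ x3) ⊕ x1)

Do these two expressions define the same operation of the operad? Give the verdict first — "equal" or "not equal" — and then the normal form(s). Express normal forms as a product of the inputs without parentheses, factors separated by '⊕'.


The first expression, normalized: x2 ⊕ x5 ⊕ x4 ⊕ x3 ⊕ x1
The second expression, normalized: x2 ⊕ x5 ⊕ x4 ⊕ x3 ⊕ x1
One common form — equal.

equal; the common form is x2 ⊕ x5 ⊕ x4 ⊕ x3 ⊕ x1


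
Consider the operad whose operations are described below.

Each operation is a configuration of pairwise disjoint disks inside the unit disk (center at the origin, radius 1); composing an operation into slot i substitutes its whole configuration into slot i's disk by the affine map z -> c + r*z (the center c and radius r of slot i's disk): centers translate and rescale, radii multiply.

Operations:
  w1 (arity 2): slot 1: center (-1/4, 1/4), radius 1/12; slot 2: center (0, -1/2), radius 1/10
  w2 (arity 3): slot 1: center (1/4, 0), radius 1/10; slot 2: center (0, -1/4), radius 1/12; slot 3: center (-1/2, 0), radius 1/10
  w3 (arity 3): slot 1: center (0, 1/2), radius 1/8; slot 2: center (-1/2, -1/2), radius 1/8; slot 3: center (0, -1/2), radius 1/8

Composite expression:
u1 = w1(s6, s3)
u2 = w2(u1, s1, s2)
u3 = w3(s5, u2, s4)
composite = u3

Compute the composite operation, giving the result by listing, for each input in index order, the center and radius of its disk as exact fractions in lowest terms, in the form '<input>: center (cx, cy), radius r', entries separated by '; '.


s1: center (-1/2, -17/32), radius 1/96; s2: center (-9/16, -1/2), radius 1/80; s3: center (-15/32, -81/160), radius 1/800; s4: center (0, -1/2), radius 1/8; s5: center (0, 1/2), radius 1/8; s6: center (-151/320, -159/320), radius 1/960

Only the slot chain above each s matters under w3; compose those maps.
s5: after 1 affine step, its disk has center (0, 1/2), radius 1/8
s6: after 3 affine steps, its disk has center (-151/320, -159/320), radius 1/960
s3: after 3 affine steps, its disk has center (-15/32, -81/160), radius 1/800
s1: after 2 affine steps, its disk has center (-1/2, -17/32), radius 1/96
s2: after 2 affine steps, its disk has center (-9/16, -1/2), radius 1/80
s4: after 1 affine step, its disk has center (0, -1/2), radius 1/8


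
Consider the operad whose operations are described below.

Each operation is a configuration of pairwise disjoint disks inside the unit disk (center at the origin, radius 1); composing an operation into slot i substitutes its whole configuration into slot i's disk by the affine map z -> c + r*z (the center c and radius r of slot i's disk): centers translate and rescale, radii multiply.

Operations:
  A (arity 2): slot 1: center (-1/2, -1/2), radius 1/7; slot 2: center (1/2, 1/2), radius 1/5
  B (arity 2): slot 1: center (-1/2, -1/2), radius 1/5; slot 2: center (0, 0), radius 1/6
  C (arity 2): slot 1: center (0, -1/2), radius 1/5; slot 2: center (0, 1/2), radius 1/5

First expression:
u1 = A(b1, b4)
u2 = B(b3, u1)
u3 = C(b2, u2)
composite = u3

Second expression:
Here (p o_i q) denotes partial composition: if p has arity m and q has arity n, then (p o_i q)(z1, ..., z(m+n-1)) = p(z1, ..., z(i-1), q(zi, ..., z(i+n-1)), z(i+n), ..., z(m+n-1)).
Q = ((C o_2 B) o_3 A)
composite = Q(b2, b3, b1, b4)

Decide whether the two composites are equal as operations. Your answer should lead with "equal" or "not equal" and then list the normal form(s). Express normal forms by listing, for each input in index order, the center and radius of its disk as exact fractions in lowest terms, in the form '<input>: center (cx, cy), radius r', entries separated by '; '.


equal; the common form is b1: center (-1/60, 29/60), radius 1/210; b2: center (0, -1/2), radius 1/5; b3: center (-1/10, 2/5), radius 1/25; b4: center (1/60, 31/60), radius 1/150

The first composite normalizes to b1: center (-1/60, 29/60), radius 1/210; b2: center (0, -1/2), radius 1/5; b3: center (-1/10, 2/5), radius 1/25; b4: center (1/60, 31/60), radius 1/150
The second composite normalizes to b1: center (-1/60, 29/60), radius 1/210; b2: center (0, -1/2), radius 1/5; b3: center (-1/10, 2/5), radius 1/25; b4: center (1/60, 31/60), radius 1/150
The forms coincide; equal.


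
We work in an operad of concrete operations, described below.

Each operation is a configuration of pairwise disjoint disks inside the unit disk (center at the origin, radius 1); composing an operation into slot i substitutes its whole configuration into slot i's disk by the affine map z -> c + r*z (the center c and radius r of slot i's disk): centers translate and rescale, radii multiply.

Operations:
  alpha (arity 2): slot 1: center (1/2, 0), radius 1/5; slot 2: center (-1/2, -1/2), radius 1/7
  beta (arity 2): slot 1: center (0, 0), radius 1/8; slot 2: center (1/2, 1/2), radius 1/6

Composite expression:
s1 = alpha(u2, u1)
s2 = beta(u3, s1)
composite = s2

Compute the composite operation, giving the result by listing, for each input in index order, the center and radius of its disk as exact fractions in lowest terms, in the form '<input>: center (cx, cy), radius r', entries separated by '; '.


u1: center (5/12, 5/12), radius 1/42; u2: center (7/12, 1/2), radius 1/30; u3: center (0, 0), radius 1/8


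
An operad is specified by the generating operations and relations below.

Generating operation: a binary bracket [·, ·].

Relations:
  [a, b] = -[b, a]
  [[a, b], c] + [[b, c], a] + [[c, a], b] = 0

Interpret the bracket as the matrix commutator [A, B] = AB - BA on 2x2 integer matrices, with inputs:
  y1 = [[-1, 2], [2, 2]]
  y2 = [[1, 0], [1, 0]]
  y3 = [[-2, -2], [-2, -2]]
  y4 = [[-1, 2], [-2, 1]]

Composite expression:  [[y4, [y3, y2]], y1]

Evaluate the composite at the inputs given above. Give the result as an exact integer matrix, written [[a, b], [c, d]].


[[0, 12], [-12, 0]]


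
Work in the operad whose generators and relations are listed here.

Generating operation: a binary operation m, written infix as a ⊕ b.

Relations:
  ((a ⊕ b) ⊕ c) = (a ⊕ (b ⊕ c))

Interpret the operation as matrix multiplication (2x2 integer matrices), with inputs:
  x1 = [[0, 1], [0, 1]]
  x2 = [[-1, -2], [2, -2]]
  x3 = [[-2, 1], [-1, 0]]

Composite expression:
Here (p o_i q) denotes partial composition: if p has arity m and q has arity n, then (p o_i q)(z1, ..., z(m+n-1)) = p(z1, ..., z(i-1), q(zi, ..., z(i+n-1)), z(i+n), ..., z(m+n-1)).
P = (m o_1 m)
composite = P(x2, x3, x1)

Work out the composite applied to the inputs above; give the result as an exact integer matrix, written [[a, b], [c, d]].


[[0, 3], [0, 0]]

(x2 ⊕ x3) = [[4, -1], [-2, 2]]
((x2 ⊕ x3) ⊕ x1) = [[0, 3], [0, 0]]


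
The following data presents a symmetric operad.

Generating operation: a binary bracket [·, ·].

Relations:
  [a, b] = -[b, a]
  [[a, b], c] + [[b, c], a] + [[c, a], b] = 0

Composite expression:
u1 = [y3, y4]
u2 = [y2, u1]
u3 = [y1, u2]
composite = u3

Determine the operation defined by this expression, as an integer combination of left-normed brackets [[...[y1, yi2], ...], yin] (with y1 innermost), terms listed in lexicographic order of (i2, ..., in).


Skip Jacobi rewriting: expand, keep y1-initial words, read off terms.
Composite bracket: [y1, [y2, [y3, y4]]]
Full expansion: 8 signed words from ab - ba (2^3 = 8).
Keep just the words that open with y1:
  y1y2y3y4 appears with sign +1, giving the term +[[[y1, y2], y3], y4]
  y1y2y4y3 appears with sign -1, giving the term -[[[y1, y2], y4], y3]
  y1y3y4y2 appears with sign -1, giving the term -[[[y1, y3], y4], y2]
  y1y4y3y2 appears with sign +1, giving the term +[[[y1, y4], y3], y2]

[[[y1, y2], y3], y4] - [[[y1, y2], y4], y3] - [[[y1, y3], y4], y2] + [[[y1, y4], y3], y2]


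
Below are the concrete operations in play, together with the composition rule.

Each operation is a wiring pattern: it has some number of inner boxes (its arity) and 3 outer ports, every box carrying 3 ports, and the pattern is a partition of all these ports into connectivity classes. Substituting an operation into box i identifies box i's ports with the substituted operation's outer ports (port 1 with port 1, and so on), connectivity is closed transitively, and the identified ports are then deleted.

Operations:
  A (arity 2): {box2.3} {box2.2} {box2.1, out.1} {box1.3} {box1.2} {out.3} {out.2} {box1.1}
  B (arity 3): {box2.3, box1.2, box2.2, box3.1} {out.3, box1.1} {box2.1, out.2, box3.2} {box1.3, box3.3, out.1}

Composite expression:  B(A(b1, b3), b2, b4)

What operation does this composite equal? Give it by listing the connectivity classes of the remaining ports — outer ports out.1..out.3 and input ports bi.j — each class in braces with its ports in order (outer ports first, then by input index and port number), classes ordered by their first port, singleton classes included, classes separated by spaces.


{out.1, b4.3} {out.2, b2.1, b4.2} {out.3, b3.1} {b1.1} {b1.2} {b1.3} {b2.2, b2.3, b4.1} {b3.2} {b3.3}


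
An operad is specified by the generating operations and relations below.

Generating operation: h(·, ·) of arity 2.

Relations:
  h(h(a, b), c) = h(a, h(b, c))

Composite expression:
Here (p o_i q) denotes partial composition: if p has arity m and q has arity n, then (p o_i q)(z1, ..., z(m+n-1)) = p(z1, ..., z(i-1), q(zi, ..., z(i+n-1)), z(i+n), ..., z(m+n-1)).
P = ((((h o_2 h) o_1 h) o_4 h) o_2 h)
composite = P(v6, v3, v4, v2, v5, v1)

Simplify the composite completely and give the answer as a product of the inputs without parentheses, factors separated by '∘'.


Under associativity of h, the answer is the v's in reading order.
h(v3, v4) spells out as v3 ∘ v4
h(v6, h(v3, v4)) spells out as v6 ∘ v3 ∘ v4
h(v5, v1) spells out as v5 ∘ v1
h(v2, h(v5, v1)) spells out as v2 ∘ v5 ∘ v1
h(h(v6, h(v3, v4)), h(v2, h(v5, v1))) spells out as v6 ∘ v3 ∘ v4 ∘ v2 ∘ v5 ∘ v1

v6 ∘ v3 ∘ v4 ∘ v2 ∘ v5 ∘ v1


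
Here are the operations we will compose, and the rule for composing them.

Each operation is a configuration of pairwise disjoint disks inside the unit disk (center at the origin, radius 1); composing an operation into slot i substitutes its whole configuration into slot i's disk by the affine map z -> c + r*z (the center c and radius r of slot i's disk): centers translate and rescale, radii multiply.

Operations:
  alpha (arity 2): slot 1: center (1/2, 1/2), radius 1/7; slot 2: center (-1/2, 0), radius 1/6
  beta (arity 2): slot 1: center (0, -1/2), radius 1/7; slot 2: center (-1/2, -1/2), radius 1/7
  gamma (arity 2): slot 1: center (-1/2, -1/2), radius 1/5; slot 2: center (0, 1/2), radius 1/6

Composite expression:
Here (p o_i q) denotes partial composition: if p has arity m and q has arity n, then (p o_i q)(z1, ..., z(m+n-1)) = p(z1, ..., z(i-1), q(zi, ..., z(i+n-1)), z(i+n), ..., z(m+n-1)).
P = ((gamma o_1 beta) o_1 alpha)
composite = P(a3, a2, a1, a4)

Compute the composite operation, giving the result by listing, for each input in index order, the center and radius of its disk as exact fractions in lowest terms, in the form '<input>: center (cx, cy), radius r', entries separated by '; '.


Below gamma, radii multiply path by path; the a-disk centers shift.
tracing a3 down its 3-map path: center (-17/35, -41/70), radius 1/245
tracing a2 down its 3-map path: center (-18/35, -3/5), radius 1/210
tracing a1 down its 2-map path: center (-3/5, -3/5), radius 1/35
tracing a4 down its 1-map path: center (0, 1/2), radius 1/6

a1: center (-3/5, -3/5), radius 1/35; a2: center (-18/35, -3/5), radius 1/210; a3: center (-17/35, -41/70), radius 1/245; a4: center (0, 1/2), radius 1/6


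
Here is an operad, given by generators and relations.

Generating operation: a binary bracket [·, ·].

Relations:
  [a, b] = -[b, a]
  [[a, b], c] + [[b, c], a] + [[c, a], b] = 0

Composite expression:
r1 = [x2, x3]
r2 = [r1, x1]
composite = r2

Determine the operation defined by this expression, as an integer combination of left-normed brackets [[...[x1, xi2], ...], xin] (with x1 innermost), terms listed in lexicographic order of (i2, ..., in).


-[[x1, x2], x3] + [[x1, x3], x2]


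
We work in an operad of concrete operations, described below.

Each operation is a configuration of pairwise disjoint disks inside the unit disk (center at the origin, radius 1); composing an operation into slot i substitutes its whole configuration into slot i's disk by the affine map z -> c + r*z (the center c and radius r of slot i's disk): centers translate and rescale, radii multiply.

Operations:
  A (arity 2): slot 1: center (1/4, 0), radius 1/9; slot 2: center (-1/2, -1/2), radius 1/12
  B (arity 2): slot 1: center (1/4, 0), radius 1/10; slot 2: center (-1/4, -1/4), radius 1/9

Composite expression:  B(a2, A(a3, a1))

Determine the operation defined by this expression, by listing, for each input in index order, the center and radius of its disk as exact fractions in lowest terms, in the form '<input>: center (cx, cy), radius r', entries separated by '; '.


a1: center (-11/36, -11/36), radius 1/108; a2: center (1/4, 0), radius 1/10; a3: center (-2/9, -1/4), radius 1/81

Only the slot chain above each a matters under B; compose those maps.
input a2: applying the 1 nested substitution gives center (1/4, 0), radius 1/10
input a3: applying the 2 nested substitutions gives center (-2/9, -1/4), radius 1/81
input a1: applying the 2 nested substitutions gives center (-11/36, -11/36), radius 1/108


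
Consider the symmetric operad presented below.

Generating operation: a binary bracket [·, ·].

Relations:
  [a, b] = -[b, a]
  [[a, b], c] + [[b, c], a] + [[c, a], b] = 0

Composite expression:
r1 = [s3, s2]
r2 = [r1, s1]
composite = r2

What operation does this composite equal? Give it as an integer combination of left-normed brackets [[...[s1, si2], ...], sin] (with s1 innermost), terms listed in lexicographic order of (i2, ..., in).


[[s1, s2], s3] - [[s1, s3], s2]

Antisymmetry and Jacobi reduce to s1-anchored left-normed brackets.
Composite bracket: [[s3, s2], s1]
Full expansion: 4 signed words from ab - ba (2^2 = 4).
Only words starting with s1 matter:
  sign of s1s2s3 is +1, so it contributes +[[s1, s2], s3]
  sign of s1s3s2 is -1, so it contributes -[[s1, s3], s2]


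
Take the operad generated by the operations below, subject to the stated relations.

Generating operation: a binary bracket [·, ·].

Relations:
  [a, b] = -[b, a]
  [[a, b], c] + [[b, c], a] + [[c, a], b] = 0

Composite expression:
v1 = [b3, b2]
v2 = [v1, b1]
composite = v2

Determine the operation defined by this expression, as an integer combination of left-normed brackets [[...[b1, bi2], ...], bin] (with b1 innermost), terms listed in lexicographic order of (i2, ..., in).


Skip Jacobi rewriting: expand, keep b1-initial words, read off terms.
Composite bracket: [[b3, b2], b1]
Expanding via [a, b] = ab - ba: 4 signed words (2^2 = 4).
Words beginning with b1 determine it all:
  b1b2b3 appears with sign +1, giving the term +[[b1, b2], b3]
  b1b3b2 appears with sign -1, giving the term -[[b1, b3], b2]

[[b1, b2], b3] - [[b1, b3], b2]


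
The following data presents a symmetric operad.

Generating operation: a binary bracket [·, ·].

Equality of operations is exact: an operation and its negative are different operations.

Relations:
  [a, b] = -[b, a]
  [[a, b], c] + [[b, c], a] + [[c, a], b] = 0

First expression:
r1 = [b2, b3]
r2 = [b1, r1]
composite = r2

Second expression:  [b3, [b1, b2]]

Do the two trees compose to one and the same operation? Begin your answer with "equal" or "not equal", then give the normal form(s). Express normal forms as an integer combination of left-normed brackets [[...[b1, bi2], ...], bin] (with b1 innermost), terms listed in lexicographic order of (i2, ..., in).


In normal form, the first expression is [[b1, b2], b3] - [[b1, b3], b2]
In normal form, the second expression is -[[b1, b2], b3]
Distinct normal forms: not equal.

not equal; first: [[b1, b2], b3] - [[b1, b3], b2]; second: -[[b1, b2], b3]


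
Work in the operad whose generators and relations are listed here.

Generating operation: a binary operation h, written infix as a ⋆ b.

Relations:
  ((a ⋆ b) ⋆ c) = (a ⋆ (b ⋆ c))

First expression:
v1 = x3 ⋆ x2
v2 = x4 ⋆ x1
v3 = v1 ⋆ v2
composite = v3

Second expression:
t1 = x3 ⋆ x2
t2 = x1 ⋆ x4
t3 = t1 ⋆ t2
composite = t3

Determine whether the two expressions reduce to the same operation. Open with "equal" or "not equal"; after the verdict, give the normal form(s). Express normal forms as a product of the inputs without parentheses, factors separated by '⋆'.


The first composite normalizes to x3 ⋆ x2 ⋆ x4 ⋆ x1
The second composite normalizes to x3 ⋆ x2 ⋆ x1 ⋆ x4
Distinct normal forms: not equal.

not equal; first: x3 ⋆ x2 ⋆ x4 ⋆ x1; second: x3 ⋆ x2 ⋆ x1 ⋆ x4


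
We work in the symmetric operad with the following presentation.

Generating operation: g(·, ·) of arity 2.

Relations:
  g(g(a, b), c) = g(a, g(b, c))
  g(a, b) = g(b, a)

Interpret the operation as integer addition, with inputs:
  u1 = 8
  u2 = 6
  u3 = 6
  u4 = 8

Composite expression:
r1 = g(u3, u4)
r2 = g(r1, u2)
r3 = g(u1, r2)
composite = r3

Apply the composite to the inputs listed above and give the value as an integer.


g(u3, u4) = 14
g(g(u3, u4), u2) = 20
g(u1, g(g(u3, u4), u2)) = 28

28


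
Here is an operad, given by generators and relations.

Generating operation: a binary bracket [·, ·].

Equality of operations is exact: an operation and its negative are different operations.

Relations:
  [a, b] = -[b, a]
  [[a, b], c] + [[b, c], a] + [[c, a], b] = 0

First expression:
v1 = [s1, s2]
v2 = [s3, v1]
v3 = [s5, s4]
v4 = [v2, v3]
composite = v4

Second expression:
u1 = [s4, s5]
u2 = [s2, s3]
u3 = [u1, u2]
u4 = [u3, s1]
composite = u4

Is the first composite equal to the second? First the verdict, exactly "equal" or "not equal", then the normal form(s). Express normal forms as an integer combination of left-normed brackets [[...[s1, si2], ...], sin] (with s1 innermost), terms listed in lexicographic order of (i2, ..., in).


The first expression, normalized: [[[[s1, s2], s3], s4], s5] - [[[[s1, s2], s3], s5], s4]
The second expression, normalized: [[[[s1, s2], s3], s4], s5] - [[[[s1, s2], s3], s5], s4] - [[[[s1, s3], s2], s4], s5] + [[[[s1, s3], s2], s5], s4] - [[[[s1, s4], s5], s2], s3] + [[[[s1, s4], s5], s3], s2] + [[[[s1, s5], s4], s2], s3] - [[[[s1, s5], s4], s3], s2]
The normal forms differ: not equal.

not equal; first: [[[[s1, s2], s3], s4], s5] - [[[[s1, s2], s3], s5], s4]; second: [[[[s1, s2], s3], s4], s5] - [[[[s1, s2], s3], s5], s4] - [[[[s1, s3], s2], s4], s5] + [[[[s1, s3], s2], s5], s4] - [[[[s1, s4], s5], s2], s3] + [[[[s1, s4], s5], s3], s2] + [[[[s1, s5], s4], s2], s3] - [[[[s1, s5], s4], s3], s2]


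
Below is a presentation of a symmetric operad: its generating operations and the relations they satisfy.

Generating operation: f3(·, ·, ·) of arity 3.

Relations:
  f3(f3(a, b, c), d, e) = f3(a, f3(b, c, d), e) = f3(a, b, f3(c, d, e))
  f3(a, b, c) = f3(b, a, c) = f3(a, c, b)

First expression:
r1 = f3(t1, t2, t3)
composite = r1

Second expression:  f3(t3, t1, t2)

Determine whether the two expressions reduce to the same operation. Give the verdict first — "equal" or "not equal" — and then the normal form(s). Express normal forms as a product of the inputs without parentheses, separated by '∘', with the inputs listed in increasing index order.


equal — both sides give t1 ∘ t2 ∘ t3

The first expression, normalized: t1 ∘ t2 ∘ t3
The second expression, normalized: t1 ∘ t2 ∘ t3
The forms coincide; equal.


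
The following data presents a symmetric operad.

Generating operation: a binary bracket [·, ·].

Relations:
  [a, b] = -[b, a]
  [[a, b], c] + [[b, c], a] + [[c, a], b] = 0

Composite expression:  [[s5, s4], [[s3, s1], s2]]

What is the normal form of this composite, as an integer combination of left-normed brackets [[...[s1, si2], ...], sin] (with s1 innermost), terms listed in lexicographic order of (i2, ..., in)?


-[[[[s1, s3], s2], s4], s5] + [[[[s1, s3], s2], s5], s4]

A multilinear Lie element is pinned by s1-initial words (s1 innermost).
Composite bracket: [[s5, s4], [[s3, s1], s2]]
Expanding via [a, b] = ab - ba: 16 signed words (2^4 = 16).
Collect the words opening with s1:
  sign of s1s3s2s4s5 is -1, so it contributes -[[[[s1, s3], s2], s4], s5]
  sign of s1s3s2s5s4 is +1, so it contributes +[[[[s1, s3], s2], s5], s4]


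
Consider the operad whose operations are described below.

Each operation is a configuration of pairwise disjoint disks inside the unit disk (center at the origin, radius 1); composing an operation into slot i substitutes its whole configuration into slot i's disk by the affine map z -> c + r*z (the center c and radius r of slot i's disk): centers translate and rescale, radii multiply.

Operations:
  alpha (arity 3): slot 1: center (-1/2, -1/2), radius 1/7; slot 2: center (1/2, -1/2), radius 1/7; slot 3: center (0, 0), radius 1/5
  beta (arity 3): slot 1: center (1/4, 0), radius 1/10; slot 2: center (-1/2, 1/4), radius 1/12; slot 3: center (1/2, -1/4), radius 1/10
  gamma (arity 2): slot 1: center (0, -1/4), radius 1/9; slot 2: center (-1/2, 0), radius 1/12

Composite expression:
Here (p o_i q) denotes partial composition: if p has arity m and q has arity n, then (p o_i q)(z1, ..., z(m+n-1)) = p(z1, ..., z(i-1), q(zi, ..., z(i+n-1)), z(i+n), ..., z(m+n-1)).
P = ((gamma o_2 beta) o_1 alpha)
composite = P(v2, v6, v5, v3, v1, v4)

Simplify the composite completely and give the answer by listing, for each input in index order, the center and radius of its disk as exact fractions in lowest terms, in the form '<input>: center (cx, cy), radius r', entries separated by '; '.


v1: center (-13/24, 1/48), radius 1/144; v2: center (-1/18, -11/36), radius 1/63; v3: center (-23/48, 0), radius 1/120; v4: center (-11/24, -1/48), radius 1/120; v5: center (0, -1/4), radius 1/45; v6: center (1/18, -11/36), radius 1/63

Affine substitution under gamma: radii multiply and v-centers shift.
v2 passes through 2 substitutions, ending at center (-1/18, -11/36), radius 1/63
v6 passes through 2 substitutions, ending at center (1/18, -11/36), radius 1/63
v5 passes through 2 substitutions, ending at center (0, -1/4), radius 1/45
v3 passes through 2 substitutions, ending at center (-23/48, 0), radius 1/120
v1 passes through 2 substitutions, ending at center (-13/24, 1/48), radius 1/144
v4 passes through 2 substitutions, ending at center (-11/24, -1/48), radius 1/120


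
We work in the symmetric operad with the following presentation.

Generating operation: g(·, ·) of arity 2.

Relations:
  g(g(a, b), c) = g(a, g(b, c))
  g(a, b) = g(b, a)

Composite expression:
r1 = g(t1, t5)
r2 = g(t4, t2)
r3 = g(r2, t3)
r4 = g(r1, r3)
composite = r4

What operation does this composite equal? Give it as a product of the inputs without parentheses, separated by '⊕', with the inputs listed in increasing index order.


t1 ⊕ t2 ⊕ t3 ⊕ t4 ⊕ t5

Both nesting and order wash out for g; what remains is which t's occur.
g(t1, t5) linearizes to t1 ⊕ t5
g(t4, t2) linearizes to t4 ⊕ t2
g(g(t4, t2), t3) linearizes to t4 ⊕ t2 ⊕ t3
g(g(t1, t5), g(g(t4, t2), t3)) linearizes to t1 ⊕ t5 ⊕ t4 ⊕ t2 ⊕ t3
sorting the factors by input index: t1 ⊕ t2 ⊕ t3 ⊕ t4 ⊕ t5


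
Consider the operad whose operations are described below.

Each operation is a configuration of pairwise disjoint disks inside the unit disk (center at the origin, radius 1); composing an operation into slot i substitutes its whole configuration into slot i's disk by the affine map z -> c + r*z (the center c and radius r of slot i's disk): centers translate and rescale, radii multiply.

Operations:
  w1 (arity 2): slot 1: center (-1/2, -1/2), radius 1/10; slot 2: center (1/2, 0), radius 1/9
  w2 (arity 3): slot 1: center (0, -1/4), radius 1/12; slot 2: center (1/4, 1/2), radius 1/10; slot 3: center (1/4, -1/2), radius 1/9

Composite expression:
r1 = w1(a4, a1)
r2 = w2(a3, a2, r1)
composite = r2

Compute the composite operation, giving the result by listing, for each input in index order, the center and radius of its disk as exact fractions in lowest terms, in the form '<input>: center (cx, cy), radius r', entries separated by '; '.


a1: center (11/36, -1/2), radius 1/81; a2: center (1/4, 1/2), radius 1/10; a3: center (0, -1/4), radius 1/12; a4: center (7/36, -5/9), radius 1/90

Below w2, radii multiply path by path; the a-disk centers shift.
tracing a3 down its 1-map path: center (0, -1/4), radius 1/12
tracing a2 down its 1-map path: center (1/4, 1/2), radius 1/10
tracing a4 down its 2-map path: center (7/36, -5/9), radius 1/90
tracing a1 down its 2-map path: center (11/36, -1/2), radius 1/81


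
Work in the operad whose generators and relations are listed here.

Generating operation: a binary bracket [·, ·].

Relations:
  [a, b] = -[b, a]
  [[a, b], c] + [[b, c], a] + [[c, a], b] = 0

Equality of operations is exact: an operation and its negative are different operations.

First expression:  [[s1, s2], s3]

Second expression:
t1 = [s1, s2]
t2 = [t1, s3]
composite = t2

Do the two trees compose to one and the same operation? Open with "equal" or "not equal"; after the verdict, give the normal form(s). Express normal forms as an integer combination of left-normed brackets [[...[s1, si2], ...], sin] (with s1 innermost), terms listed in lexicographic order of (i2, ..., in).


The first expression, normalized: [[s1, s2], s3]
The second expression, normalized: [[s1, s2], s3]
Identical normal forms: equal.

equal — both sides give [[s1, s2], s3]


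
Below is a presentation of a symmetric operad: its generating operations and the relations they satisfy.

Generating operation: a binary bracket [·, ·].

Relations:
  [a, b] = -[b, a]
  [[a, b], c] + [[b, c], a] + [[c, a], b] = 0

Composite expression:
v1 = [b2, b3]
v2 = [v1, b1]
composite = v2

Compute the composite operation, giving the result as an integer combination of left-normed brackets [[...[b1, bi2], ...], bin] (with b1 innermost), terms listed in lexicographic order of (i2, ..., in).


-[[b1, b2], b3] + [[b1, b3], b2]

Left-normed coefficients sit on the b1-initial expansion words.
Composite bracket: [[b2, b3], b1]
Full expansion: 4 signed words from ab - ba (2^2 = 4).
Words beginning with b1 determine it all:
  word b1b2b3 has sign -1, contributing -[[b1, b2], b3]
  word b1b3b2 has sign +1, contributing +[[b1, b3], b2]


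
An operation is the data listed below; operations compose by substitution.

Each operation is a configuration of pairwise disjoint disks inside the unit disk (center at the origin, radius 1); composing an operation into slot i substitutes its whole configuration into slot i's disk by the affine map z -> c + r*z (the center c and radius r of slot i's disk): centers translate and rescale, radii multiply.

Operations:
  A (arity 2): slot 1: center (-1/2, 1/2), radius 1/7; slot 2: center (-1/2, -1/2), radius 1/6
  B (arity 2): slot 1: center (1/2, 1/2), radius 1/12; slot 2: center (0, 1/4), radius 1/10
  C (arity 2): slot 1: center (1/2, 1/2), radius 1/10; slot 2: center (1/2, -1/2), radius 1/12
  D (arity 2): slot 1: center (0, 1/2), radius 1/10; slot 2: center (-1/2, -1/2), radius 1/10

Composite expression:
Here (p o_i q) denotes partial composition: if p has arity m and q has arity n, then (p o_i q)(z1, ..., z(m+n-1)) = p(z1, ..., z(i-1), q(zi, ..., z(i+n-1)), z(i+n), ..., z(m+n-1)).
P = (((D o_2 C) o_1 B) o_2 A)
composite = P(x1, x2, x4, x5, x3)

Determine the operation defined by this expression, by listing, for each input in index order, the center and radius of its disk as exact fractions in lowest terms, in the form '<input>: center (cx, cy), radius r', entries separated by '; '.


x1: center (1/20, 11/20), radius 1/120; x2: center (-1/200, 53/100), radius 1/700; x3: center (-9/20, -11/20), radius 1/120; x4: center (-1/200, 13/25), radius 1/600; x5: center (-9/20, -9/20), radius 1/100

Affine substitution under D: radii multiply and x-centers shift.
tracing x1 down its 2-map path: center (1/20, 11/20), radius 1/120
tracing x2 down its 3-map path: center (-1/200, 53/100), radius 1/700
tracing x4 down its 3-map path: center (-1/200, 13/25), radius 1/600
tracing x5 down its 2-map path: center (-9/20, -9/20), radius 1/100
tracing x3 down its 2-map path: center (-9/20, -11/20), radius 1/120


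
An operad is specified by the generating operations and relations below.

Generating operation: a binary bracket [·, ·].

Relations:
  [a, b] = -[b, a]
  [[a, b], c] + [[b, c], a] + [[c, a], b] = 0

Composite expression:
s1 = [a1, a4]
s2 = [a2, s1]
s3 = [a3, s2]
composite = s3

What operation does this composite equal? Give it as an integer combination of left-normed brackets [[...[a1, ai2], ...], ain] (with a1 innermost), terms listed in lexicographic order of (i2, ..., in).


[[[a1, a4], a2], a3]

Expand each bracket as ab - ba; the a1-initial words give the coefficients.
Composite bracket: [a3, [a2, [a1, a4]]]
The bracket unfolds into 8 signed words via [a, b] = ab - ba (2^3 = 8).
Coefficients come from the a1-initial words:
  word a1a4a2a3 has sign +1, contributing +[[[a1, a4], a2], a3]


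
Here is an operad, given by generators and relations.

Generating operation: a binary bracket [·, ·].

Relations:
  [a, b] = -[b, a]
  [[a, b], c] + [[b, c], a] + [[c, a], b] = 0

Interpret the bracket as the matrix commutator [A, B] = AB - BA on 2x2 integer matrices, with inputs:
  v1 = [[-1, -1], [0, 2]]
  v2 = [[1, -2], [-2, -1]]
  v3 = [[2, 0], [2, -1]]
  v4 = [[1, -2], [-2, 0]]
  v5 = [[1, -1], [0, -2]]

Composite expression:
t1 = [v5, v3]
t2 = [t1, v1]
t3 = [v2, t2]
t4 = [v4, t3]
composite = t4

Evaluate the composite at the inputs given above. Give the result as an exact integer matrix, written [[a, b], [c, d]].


[[28, -38], [52, -28]]

[v5, v3] = [[-2, 3], [-6, 2]]
[[v5, v3], v1] = [[-6, 13], [18, 6]]
[v2, [[v5, v3], v1]] = [[-10, 2], [-12, 10]]
[v4, [v2, [[v5, v3], v1]]] = [[28, -38], [52, -28]]
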